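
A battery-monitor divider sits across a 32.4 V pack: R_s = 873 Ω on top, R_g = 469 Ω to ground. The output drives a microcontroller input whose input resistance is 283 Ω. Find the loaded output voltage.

The load sits in parallel with R_g: R_g‖R_L = (469 × 283) / (469 + 283) = 176.5 Ω.
V_out = 32.4 × 176.5 / (873 + 176.5) = 32.4 × 176.5/1049 = 5.45 V.
(Unloaded it would have been 11.3 V.)

V_out ≈ 5.45 V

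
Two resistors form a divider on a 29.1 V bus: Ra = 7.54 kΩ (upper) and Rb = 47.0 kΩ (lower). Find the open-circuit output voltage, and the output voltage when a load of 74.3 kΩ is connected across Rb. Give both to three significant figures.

Open-circuit: V = 29.1 × 47.0/(7.54 + 47.0) = 25.1 V.
With the load, Rb becomes Rb‖R_L = 28.79 kΩ, so V = 29.1 × 28.79/36.33 = 23.1 V.

Unloaded: 25.1 V; loaded: 23.1 V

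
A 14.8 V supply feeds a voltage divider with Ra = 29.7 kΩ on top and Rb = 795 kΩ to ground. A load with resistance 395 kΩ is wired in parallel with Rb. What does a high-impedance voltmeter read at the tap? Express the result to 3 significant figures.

The load sits in parallel with Rb: Rb‖R_L = (795 × 395) / (795 + 395) = 263.9 kΩ.
V_out = 14.8 × 263.9 / (29.7 + 263.9) = 14.8 × 263.9/293.6 = 13.3 V.

V_out ≈ 13.3 V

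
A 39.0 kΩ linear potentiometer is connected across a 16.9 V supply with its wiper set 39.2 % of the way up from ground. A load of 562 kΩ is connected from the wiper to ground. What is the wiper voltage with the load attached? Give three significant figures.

V ≈ 6.52 V

The wiper splits the pot into (1−α)R = 23.71 kΩ above and αR = 15.29 kΩ below.
Lower section ‖ load = 14.88 kΩ.
V_wiper = 16.9 × 14.88/(23.71 + 14.88) = 6.52 V.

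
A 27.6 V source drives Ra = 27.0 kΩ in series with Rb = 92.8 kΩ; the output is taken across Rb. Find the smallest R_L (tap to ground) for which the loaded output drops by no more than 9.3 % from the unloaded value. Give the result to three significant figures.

R_L(min) ≈ 204 kΩ

Output resistance R_th = Ra‖Rb = (27.0 × 92.8)/119.8 = 20.91 kΩ.
The fractional drop is R_th/(R_th + R_L); requiring this ≤ 0.0930 gives R_L ≥ R_th(1/0.0930 − 1) = 20.91 × 9.753 = 204 kΩ.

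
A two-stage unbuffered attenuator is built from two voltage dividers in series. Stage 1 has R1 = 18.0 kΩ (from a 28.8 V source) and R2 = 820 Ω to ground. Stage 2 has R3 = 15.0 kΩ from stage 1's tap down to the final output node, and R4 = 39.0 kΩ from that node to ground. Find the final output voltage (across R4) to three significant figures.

V_out ≈ 0.893 V

Stage 2 presents R3+R4 = 54000 Ω as a load on stage 1's tap.
Stage 1's lower leg becomes R2‖(R3+R4) = 807.7 Ω, so V_mid = 28.8 × 807.7/18810 = 1.237 V.
Stage 2 is itself unloaded: V_out = V_mid × R4/(R3+R4) = 1.237 × 39000/54000 = 0.893 V.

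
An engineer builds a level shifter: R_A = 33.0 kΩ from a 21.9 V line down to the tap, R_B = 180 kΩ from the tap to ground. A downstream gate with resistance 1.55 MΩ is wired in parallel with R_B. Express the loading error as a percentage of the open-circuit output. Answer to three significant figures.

The divider's output (Thévenin) resistance is R_A‖R_B = 27.89 kΩ.
Fractional drop under load = R_th/(R_th + R_L) = 27.89 / (27.89 + 1550) = 0.01767.
So the output falls by 1.77 %.

1.77 %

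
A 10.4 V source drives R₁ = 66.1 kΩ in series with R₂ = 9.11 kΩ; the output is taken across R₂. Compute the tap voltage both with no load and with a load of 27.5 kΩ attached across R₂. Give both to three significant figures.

Unloaded: 1.26 V; loaded: 0.976 V

Open-circuit: V = 10.4 × 9.11/(66.1 + 9.11) = 1.26 V.
With the load, R₂ becomes R₂‖R_L = 6.843 kΩ, so V = 10.4 × 6.843/72.94 = 0.976 V.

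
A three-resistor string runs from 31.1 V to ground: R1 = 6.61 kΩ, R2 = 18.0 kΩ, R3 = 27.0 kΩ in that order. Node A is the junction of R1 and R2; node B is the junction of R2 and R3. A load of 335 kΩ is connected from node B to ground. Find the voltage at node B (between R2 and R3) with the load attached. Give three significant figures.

At node B, R3 is in parallel with the load: R3‖R_L = 24.99 kΩ.
Below node A the resistance is R2 + (R3‖R_L) = 42.99 kΩ, so V_A = 31.1 × 42.99/49.60 = 26.96 V.
Then V_B = V_A × (R3‖R_L)/(R2 + R3‖R_L) = 26.96 × 24.99/42.99 = 15.7 V.

V ≈ 15.7 V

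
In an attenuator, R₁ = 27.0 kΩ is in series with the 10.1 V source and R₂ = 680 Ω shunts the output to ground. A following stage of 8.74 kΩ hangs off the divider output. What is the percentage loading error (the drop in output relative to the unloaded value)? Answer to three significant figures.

The divider's output (Thévenin) resistance is R₁‖R₂ = 663.3 Ω.
Fractional drop under load = R_th/(R_th + R_L) = 663.3 / (663.3 + 8740) = 0.07054.
So the output falls by 7.05 %.

7.05 %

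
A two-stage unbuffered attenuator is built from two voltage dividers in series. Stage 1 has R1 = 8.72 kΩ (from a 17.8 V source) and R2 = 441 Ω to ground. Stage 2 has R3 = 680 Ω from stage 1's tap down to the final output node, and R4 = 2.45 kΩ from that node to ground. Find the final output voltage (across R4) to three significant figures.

V_out ≈ 0.591 V

Stage 2 presents R3+R4 = 3130 Ω as a load on stage 1's tap.
Stage 1's lower leg becomes R2‖(R3+R4) = 386.5 Ω, so V_mid = 17.8 × 386.5/9107 = 0.7555 V.
Stage 2 is itself unloaded: V_out = V_mid × R4/(R3+R4) = 0.7555 × 2450/3130 = 0.591 V.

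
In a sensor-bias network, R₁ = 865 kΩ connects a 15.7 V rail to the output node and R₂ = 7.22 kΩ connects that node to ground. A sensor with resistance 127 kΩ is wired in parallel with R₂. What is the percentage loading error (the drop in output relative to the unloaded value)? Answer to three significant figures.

The divider's output (Thévenin) resistance is R₁‖R₂ = 7.160 kΩ.
Fractional drop under load = R_th/(R_th + R_L) = 7.160 / (7.160 + 127) = 0.05337.
So the output falls by 5.34 %.

5.34 %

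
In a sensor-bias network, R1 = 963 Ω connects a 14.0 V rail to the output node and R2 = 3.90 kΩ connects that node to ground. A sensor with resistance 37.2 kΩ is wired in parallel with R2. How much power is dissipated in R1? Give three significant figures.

Total resistance from the source is R1 + (R2‖R_L) = 4493 Ω, so I = 14.0/4493 Ω = 3.116 mA.
P = I²·R1 = (3.116 mA)² × 963 Ω = 9.35 mW.

P ≈ 9.35 mW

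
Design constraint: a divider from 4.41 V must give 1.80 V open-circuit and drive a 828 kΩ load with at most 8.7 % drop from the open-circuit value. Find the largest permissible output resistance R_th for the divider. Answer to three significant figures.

R_th ≤ 78.9 kΩ

Loading drop = R_th/(R_th + R_L) ≤ 0.0870, so R_th ≤ R_L · ε/(1−ε) = 828 kΩ × 0.0870/0.9130 = 78.9 kΩ.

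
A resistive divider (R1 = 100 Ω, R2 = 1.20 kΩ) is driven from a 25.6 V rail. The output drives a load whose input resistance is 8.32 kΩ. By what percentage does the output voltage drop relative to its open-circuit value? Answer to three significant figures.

The divider's output (Thévenin) resistance is R1‖R2 = 92.31 Ω.
Fractional drop under load = R_th/(R_th + R_L) = 92.31 / (92.31 + 8320) = 0.01097.
So the output falls by 1.10 %.

1.10 %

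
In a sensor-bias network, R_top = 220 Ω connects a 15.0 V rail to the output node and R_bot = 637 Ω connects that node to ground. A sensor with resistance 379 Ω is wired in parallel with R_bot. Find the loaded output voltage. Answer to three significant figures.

The load sits in parallel with R_bot: R_bot‖R_L = (637 × 379) / (637 + 379) = 237.6 Ω.
V_out = 15.0 × 237.6 / (220 + 237.6) = 15.0 × 237.6/457.6 = 7.79 V.

V_out ≈ 7.79 V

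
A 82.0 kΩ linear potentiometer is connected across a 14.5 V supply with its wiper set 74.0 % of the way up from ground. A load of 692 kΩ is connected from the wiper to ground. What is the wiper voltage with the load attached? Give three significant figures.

The wiper splits the pot into (1−α)R = 21.32 kΩ above and αR = 60.68 kΩ below.
Lower section ‖ load = 55.79 kΩ.
V_wiper = 14.5 × 55.79/(21.32 + 55.79) = 10.5 V.

V ≈ 10.5 V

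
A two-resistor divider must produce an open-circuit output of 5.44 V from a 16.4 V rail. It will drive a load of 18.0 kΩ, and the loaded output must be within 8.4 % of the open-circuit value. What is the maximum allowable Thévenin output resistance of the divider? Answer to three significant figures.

R_th ≤ 1.65 kΩ

Loading drop = R_th/(R_th + R_L) ≤ 0.0840, so R_th ≤ R_L · ε/(1−ε) = 18.0 kΩ × 0.0840/0.9160 = 1.65 kΩ.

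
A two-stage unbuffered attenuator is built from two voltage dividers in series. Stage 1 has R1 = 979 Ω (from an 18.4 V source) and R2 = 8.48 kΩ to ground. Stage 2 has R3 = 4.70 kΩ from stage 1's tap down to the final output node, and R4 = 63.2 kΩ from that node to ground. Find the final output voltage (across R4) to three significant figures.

Stage 2 presents R3+R4 = 67900 Ω as a load on stage 1's tap.
Stage 1's lower leg becomes R2‖(R3+R4) = 7539 Ω, so V_mid = 18.4 × 7539/8518 = 16.29 V.
Stage 2 is itself unloaded: V_out = V_mid × R4/(R3+R4) = 16.29 × 63200/67900 = 15.2 V.

V_out ≈ 15.2 V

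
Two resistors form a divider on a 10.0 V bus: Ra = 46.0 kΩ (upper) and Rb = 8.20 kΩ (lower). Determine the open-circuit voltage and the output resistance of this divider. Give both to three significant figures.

V_th is the open-circuit tap voltage: 10.0 × 8.20/(46.0 + 8.20) = 1.51 V.
With the supply zeroed, Ra and Rb appear in parallel from the tap: R_th = Ra‖Rb = (46.0 × 8.20)/54.20 = 6.96 kΩ.

V_th = 1.51 V, R_th = 6.96 kΩ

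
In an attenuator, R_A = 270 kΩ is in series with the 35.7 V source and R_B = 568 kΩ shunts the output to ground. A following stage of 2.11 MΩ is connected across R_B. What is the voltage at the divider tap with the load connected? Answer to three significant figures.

V_out ≈ 22.3 V

The load sits in parallel with R_B: R_B‖R_L = (568 × 2110) / (568 + 2110) = 447.5 kΩ.
V_out = 35.7 × 447.5 / (270 + 447.5) = 35.7 × 447.5/717.5 = 22.3 V.
(Unloaded it would have been 24.2 V.)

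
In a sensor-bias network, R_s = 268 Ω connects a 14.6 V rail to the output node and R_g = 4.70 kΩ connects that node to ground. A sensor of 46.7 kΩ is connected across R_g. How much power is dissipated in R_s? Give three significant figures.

Total resistance from the source is R_s + (R_g‖R_L) = 4538 Ω, so I = 14.6/4538 Ω = 3.217 mA.
P = I²·R_s = (3.217 mA)² × 268 Ω = 2.77 mW.

P ≈ 2.77 mW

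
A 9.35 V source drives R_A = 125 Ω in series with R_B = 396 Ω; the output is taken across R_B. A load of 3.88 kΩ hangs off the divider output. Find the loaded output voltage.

V_out ≈ 6.94 V

The load sits in parallel with R_B: R_B‖R_L = (396 × 3880) / (396 + 3880) = 359.3 Ω.
V_out = 9.35 × 359.3 / (125 + 359.3) = 9.35 × 359.3/484.3 = 6.94 V.
(Unloaded it would have been 7.11 V.)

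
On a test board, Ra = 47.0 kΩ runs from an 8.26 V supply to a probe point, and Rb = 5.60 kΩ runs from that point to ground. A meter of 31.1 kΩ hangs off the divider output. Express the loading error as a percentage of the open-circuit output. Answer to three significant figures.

13.9 %

Unloaded V = 8.26 × 5.60/52.60 = 0.87939 V.
Loaded: Rb‖R_L = 4.746 kΩ, giving V = 8.26 × 4.746/51.75 = 0.75751 V.
Drop = (0.87939 − 0.75751) / 0.87939 = 13.9 %.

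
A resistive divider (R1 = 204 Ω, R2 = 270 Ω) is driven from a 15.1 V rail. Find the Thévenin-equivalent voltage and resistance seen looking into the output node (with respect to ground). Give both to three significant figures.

V_th is the open-circuit tap voltage: 15.1 × 270/(204 + 270) = 8.60 V.
With the supply zeroed, R1 and R2 appear in parallel from the tap: R_th = R1‖R2 = (204 × 270)/474.0 = 116 Ω.

V_th = 8.60 V, R_th = 116 Ω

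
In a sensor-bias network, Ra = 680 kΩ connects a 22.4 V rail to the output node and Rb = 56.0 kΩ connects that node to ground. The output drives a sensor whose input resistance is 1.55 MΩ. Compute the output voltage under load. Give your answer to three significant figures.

The load sits in parallel with Rb: Rb‖R_L = (56.0 × 1550) / (56.0 + 1550) = 54.05 kΩ.
V_out = 22.4 × 54.05 / (680 + 54.05) = 22.4 × 54.05/734.0 = 1.65 V.

V_out ≈ 1.65 V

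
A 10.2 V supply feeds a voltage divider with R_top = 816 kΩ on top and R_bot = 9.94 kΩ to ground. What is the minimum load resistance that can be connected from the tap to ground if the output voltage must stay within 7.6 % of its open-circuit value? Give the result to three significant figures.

R_L(min) ≈ 119 kΩ

Output resistance R_th = R_top‖R_bot = (816 × 9.94)/825.9 = 9.820 kΩ.
The fractional drop is R_th/(R_th + R_L); requiring this ≤ 0.0760 gives R_L ≥ R_th(1/0.0760 − 1) = 9.820 × 12.16 = 119 kΩ.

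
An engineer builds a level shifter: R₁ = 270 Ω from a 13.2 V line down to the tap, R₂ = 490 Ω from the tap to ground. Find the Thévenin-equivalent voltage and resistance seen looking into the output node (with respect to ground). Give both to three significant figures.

V_th = 8.51 V, R_th = 174 Ω

V_th is the open-circuit tap voltage: 13.2 × 490/(270 + 490) = 8.51 V.
With the supply zeroed, R₁ and R₂ appear in parallel from the tap: R_th = R₁‖R₂ = (270 × 490)/760.0 = 174 Ω.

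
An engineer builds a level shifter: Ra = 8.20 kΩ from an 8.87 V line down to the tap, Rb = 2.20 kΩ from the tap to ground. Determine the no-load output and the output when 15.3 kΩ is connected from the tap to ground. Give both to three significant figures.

Unloaded: 1.88 V; loaded: 1.69 V

Open-circuit: V = 8.87 × 2.20/(8.20 + 2.20) = 1.88 V.
With the load, Rb becomes Rb‖R_L = 1.923 kΩ, so V = 8.87 × 1.923/10.12 = 1.69 V.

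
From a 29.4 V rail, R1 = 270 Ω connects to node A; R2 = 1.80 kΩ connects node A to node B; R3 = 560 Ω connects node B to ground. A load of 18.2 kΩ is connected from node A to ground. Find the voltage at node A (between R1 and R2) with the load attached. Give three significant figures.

V ≈ 26.0 V

Below node A the series string R2+R3 = 2360 Ω sits in parallel with the 18200 Ω load: 2089 Ω.
V_A = 29.4 × 2089/(270 + 2089) = 26.0 V.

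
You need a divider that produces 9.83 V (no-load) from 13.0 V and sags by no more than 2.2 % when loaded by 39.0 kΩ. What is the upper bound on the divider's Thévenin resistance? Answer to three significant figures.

Loading drop = R_th/(R_th + R_L) ≤ 0.0220, so R_th ≤ R_L · ε/(1−ε) = 39.0 kΩ × 0.0220/0.9780 = 877 Ω.

R_th ≤ 877 Ω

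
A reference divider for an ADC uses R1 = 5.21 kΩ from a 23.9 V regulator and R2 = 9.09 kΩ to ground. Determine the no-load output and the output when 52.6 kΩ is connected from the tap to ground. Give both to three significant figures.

Unloaded: 15.2 V; loaded: 14.3 V

Open-circuit: V = 23.9 × 9.09/(5.21 + 9.09) = 15.2 V.
With the load, R2 becomes R2‖R_L = 7.751 kΩ, so V = 23.9 × 7.751/12.96 = 14.3 V.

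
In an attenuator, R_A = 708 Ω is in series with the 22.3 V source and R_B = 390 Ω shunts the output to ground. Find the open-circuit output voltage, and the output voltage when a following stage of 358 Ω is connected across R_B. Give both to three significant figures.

Open-circuit: V = 22.3 × 390/(708 + 390) = 7.92 V.
With the load, R_B becomes R_B‖R_L = 186.7 Ω, so V = 22.3 × 186.7/894.7 = 4.65 V.

Unloaded: 7.92 V; loaded: 4.65 V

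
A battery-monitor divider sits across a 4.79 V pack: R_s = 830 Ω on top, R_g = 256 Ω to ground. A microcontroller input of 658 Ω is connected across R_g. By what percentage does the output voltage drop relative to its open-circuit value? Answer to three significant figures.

The divider's output (Thévenin) resistance is R_s‖R_g = 195.7 Ω.
Fractional drop under load = R_th/(R_th + R_L) = 195.7 / (195.7 + 658) = 0.2292.
So the output falls by 22.9 %.

22.9 %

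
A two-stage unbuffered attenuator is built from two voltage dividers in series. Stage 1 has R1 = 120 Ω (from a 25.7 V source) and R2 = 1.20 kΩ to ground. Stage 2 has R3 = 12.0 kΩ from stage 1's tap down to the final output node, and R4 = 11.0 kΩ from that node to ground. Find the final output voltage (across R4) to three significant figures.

Stage 2 presents R3+R4 = 23000 Ω as a load on stage 1's tap.
Stage 1's lower leg becomes R2‖(R3+R4) = 1140 Ω, so V_mid = 25.7 × 1140/1260 = 23.25 V.
Stage 2 is itself unloaded: V_out = V_mid × R4/(R3+R4) = 23.25 × 11000/23000 = 11.1 V.

V_out ≈ 11.1 V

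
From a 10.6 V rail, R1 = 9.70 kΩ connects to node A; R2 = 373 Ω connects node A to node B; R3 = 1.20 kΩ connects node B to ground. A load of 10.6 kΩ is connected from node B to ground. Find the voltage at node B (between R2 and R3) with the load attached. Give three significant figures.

V ≈ 1.02 V

At node B, R3 is in parallel with the load: R3‖R_L = 1078 Ω.
Below node A the resistance is R2 + (R3‖R_L) = 1451 Ω, so V_A = 10.6 × 1451/11150 = 1.379 V.
Then V_B = V_A × (R3‖R_L)/(R2 + R3‖R_L) = 1.379 × 1078/1451 = 1.02 V.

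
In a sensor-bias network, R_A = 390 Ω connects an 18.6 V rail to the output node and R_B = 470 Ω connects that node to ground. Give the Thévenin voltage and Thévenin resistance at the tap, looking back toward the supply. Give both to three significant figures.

V_th is the open-circuit tap voltage: 18.6 × 470/(390 + 470) = 10.2 V.
With the supply zeroed, R_A and R_B appear in parallel from the tap: R_th = R_A‖R_B = (390 × 470)/860.0 = 213 Ω.

V_th = 10.2 V, R_th = 213 Ω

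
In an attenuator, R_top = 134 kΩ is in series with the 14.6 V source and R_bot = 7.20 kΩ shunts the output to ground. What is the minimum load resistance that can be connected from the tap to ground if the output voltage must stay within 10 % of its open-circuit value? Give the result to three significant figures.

R_L(min) ≈ 61.5 kΩ

Output resistance R_th = R_top‖R_bot = (134 × 7.20)/141.2 = 6.833 kΩ.
The fractional drop is R_th/(R_th + R_L); requiring this ≤ 0.100 gives R_L ≥ R_th(1/0.100 − 1) = 6.833 × 9.000 = 61.5 kΩ.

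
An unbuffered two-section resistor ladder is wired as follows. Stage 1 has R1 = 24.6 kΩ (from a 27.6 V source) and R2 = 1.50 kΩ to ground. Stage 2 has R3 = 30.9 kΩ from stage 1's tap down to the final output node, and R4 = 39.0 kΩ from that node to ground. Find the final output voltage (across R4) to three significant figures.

V_out ≈ 0.867 V

Stage 2 presents R3+R4 = 69.90 kΩ as a load on stage 1's tap.
Stage 1's lower leg becomes R2‖(R3+R4) = 1.468 kΩ, so V_mid = 27.6 × 1.468/26.07 = 1.555 V.
Stage 2 is itself unloaded: V_out = V_mid × R4/(R3+R4) = 1.555 × 39.0/69.90 = 0.867 V.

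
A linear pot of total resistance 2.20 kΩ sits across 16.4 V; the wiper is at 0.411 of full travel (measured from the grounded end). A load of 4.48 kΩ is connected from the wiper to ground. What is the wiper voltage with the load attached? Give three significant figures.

The wiper splits the pot into (1−α)R = 1296 Ω above and αR = 904.2 Ω below.
Lower section ‖ load = 752.4 Ω.
V_wiper = 16.4 × 752.4/(1296 + 752.4) = 6.02 V.

V ≈ 6.02 V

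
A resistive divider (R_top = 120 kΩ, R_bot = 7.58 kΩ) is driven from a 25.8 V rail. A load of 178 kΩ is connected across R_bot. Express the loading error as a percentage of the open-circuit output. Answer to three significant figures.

3.85 %

The divider's output (Thévenin) resistance is R_top‖R_bot = 7.130 kΩ.
Fractional drop under load = R_th/(R_th + R_L) = 7.130 / (7.130 + 178) = 0.03851.
So the output falls by 3.85 %.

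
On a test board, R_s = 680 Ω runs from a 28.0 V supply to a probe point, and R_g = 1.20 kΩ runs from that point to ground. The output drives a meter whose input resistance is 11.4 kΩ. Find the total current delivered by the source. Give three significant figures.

R_g‖R_L = 1086 Ω, so the source sees R_s + R_g‖R_L = 1766 Ω.
I = 28.0 V / 1766 Ω = 15.9 mA.

I ≈ 15.9 mA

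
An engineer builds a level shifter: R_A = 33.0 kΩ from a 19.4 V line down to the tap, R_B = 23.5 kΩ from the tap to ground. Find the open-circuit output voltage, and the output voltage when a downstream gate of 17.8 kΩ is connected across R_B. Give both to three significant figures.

Unloaded: 8.07 V; loaded: 4.56 V

Open-circuit: V = 19.4 × 23.5/(33.0 + 23.5) = 8.07 V.
With the load, R_B becomes R_B‖R_L = 10.13 kΩ, so V = 19.4 × 10.13/43.13 = 4.56 V.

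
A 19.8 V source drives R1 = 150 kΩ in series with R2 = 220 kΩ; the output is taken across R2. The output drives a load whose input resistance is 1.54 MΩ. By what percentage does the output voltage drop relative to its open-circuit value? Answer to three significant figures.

The divider's output (Thévenin) resistance is R1‖R2 = 89.19 kΩ.
Fractional drop under load = R_th/(R_th + R_L) = 89.19 / (89.19 + 1540) = 0.05474.
So the output falls by 5.47 %.

5.47 %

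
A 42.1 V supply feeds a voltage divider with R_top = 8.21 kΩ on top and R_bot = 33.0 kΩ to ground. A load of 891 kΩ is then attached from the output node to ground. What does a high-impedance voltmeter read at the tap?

V_out ≈ 33.5 V

The load sits in parallel with R_bot: R_bot‖R_L = (33.0 × 891) / (33.0 + 891) = 31.82 kΩ.
V_out = 42.1 × 31.82 / (8.21 + 31.82) = 42.1 × 31.82/40.03 = 33.5 V.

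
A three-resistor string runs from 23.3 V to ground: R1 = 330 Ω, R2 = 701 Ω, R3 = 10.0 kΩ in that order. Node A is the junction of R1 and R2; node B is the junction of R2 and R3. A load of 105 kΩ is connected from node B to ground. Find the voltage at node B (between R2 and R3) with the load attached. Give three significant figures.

V ≈ 20.9 V

At node B, R3 is in parallel with the load: R3‖R_L = 9130 Ω.
Below node A the resistance is R2 + (R3‖R_L) = 9831 Ω, so V_A = 23.3 × 9831/10160 = 22.54 V.
Then V_B = V_A × (R3‖R_L)/(R2 + R3‖R_L) = 22.54 × 9130/9831 = 20.9 V.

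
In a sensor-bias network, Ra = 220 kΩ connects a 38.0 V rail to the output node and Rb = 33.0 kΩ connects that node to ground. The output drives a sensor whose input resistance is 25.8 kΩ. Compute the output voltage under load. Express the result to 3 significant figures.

The load sits in parallel with Rb: Rb‖R_L = (33.0 × 25.8) / (33.0 + 25.8) = 14.48 kΩ.
V_out = 38.0 × 14.48 / (220 + 14.48) = 38.0 × 14.48/234.5 = 2.35 V.
(Unloaded it would have been 4.96 V.)

V_out ≈ 2.35 V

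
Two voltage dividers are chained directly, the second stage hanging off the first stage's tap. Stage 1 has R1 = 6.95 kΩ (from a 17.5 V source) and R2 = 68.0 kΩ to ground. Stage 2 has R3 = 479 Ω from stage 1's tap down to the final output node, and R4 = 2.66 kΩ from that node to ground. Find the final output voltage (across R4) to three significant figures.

V_out ≈ 4.47 V

Stage 2 presents R3+R4 = 3139 Ω as a load on stage 1's tap.
Stage 1's lower leg becomes R2‖(R3+R4) = 3000 Ω, so V_mid = 17.5 × 3000/9950 = 5.277 V.
Stage 2 is itself unloaded: V_out = V_mid × R4/(R3+R4) = 5.277 × 2660/3139 = 4.47 V.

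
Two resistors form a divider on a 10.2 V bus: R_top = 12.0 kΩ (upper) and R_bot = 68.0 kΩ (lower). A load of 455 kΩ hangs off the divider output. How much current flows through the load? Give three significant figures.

I_L ≈ 0.0186 mA

R_bot‖R_L = 59.16 kΩ; V_out = 10.2 × 59.16/71.16 = 8.480 V.
I_L = V_out / R_L = 8.480 / 455 kΩ = 0.0186 mA.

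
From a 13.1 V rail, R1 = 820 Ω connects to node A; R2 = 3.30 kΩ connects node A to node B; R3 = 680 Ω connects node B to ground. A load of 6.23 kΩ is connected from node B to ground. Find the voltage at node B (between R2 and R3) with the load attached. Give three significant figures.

At node B, R3 is in parallel with the load: R3‖R_L = 613.1 Ω.
Below node A the resistance is R2 + (R3‖R_L) = 3913 Ω, so V_A = 13.1 × 3913/4733 = 10.83 V.
Then V_B = V_A × (R3‖R_L)/(R2 + R3‖R_L) = 10.83 × 613.1/3913 = 1.70 V.

V ≈ 1.70 V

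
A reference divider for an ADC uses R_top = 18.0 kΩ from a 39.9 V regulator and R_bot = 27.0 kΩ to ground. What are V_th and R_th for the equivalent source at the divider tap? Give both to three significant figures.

V_th is the open-circuit tap voltage: 39.9 × 27.0/(18.0 + 27.0) = 23.9 V.
With the supply zeroed, R_top and R_bot appear in parallel from the tap: R_th = R_top‖R_bot = (18.0 × 27.0)/45.00 = 10.8 kΩ.

V_th = 23.9 V, R_th = 10.8 kΩ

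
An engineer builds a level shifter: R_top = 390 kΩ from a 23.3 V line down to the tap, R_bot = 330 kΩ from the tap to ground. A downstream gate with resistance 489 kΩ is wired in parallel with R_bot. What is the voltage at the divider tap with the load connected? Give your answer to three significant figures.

The load sits in parallel with R_bot: R_bot‖R_L = (330 × 489) / (330 + 489) = 197.0 kΩ.
V_out = 23.3 × 197.0 / (390 + 197.0) = 23.3 × 197.0/587.0 = 7.82 V.

V_out ≈ 7.82 V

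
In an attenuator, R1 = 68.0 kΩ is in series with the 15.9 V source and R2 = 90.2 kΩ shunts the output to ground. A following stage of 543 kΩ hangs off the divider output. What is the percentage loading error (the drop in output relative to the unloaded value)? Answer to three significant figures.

The divider's output (Thévenin) resistance is R1‖R2 = 38.77 kΩ.
Fractional drop under load = R_th/(R_th + R_L) = 38.77 / (38.77 + 543) = 0.06664.
So the output falls by 6.66 %.

6.66 %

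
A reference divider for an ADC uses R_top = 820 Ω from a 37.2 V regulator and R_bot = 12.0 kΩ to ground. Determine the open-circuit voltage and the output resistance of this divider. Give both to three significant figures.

V_th = 34.8 V, R_th = 768 Ω

V_th is the open-circuit tap voltage: 37.2 × 12000/(820 + 12000) = 34.8 V.
With the supply zeroed, R_top and R_bot appear in parallel from the tap: R_th = R_top‖R_bot = (820 × 12000)/12820 = 768 Ω.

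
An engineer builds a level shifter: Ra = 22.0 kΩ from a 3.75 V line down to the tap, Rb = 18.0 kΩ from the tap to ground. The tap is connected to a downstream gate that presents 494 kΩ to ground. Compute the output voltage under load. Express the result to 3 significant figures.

The load sits in parallel with Rb: Rb‖R_L = (18.0 × 494) / (18.0 + 494) = 17.37 kΩ.
V_out = 3.75 × 17.37 / (22.0 + 17.37) = 3.75 × 17.37/39.37 = 1.65 V.

V_out ≈ 1.65 V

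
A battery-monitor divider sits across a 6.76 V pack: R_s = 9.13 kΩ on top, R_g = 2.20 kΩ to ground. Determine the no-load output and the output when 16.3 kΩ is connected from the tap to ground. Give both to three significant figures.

Open-circuit: V = 6.76 × 2.20/(9.13 + 2.20) = 1.31 V.
With the load, R_g becomes R_g‖R_L = 1.938 kΩ, so V = 6.76 × 1.938/11.07 = 1.18 V.

Unloaded: 1.31 V; loaded: 1.18 V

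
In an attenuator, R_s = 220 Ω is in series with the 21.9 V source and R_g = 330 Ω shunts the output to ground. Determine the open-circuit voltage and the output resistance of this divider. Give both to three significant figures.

V_th is the open-circuit tap voltage: 21.9 × 330/(220 + 330) = 13.1 V.
With the supply zeroed, R_s and R_g appear in parallel from the tap: R_th = R_s‖R_g = (220 × 330)/550.0 = 132 Ω.

V_th = 13.1 V, R_th = 132 Ω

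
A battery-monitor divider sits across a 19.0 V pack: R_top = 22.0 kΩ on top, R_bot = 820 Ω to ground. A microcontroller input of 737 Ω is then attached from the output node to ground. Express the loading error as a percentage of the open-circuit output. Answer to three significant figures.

51.8 %

The divider's output (Thévenin) resistance is R_top‖R_bot = 790.5 Ω.
Fractional drop under load = R_th/(R_th + R_L) = 790.5 / (790.5 + 737) = 0.5175.
So the output falls by 51.8 %.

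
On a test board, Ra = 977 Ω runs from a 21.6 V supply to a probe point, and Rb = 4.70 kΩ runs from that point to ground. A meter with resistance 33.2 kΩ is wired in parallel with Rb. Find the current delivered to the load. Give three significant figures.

Rb‖R_L = 4117 Ω; V_out = 21.6 × 4117/5094 = 17.46 V.
I_L = V_out / R_L = 17.46 / 33.2 kΩ = 0.526 mA.

I_L ≈ 0.526 mA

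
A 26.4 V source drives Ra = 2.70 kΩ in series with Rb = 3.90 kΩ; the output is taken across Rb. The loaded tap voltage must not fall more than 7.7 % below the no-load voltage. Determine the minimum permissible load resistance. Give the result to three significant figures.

Output resistance R_th = Ra‖Rb = (2.70 × 3.90)/6.600 = 1.595 kΩ.
The fractional drop is R_th/(R_th + R_L); requiring this ≤ 0.0770 gives R_L ≥ R_th(1/0.0770 − 1) = 1.595 × 11.99 = 19.1 kΩ.

R_L(min) ≈ 19.1 kΩ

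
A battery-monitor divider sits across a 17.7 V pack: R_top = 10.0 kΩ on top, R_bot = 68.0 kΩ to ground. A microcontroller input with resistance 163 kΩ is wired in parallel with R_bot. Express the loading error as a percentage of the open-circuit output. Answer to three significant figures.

The divider's output (Thévenin) resistance is R_top‖R_bot = 8.718 kΩ.
Fractional drop under load = R_th/(R_th + R_L) = 8.718 / (8.718 + 163) = 0.05077.
So the output falls by 5.08 %.

5.08 %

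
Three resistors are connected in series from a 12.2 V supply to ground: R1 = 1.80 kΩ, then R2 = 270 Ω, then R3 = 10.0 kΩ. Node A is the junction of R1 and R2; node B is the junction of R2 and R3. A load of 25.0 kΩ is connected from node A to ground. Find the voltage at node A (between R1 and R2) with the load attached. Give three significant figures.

V ≈ 9.78 V

Below node A the series string R2+R3 = 10270 Ω sits in parallel with the 25000 Ω load: 7280 Ω.
V_A = 12.2 × 7280/(1800 + 7280) = 9.78 V.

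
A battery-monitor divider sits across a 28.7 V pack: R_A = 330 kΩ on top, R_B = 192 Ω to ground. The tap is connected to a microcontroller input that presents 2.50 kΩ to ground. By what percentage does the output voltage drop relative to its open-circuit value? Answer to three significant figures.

7.13 %

The divider's output (Thévenin) resistance is R_A‖R_B = 191.9 Ω.
Fractional drop under load = R_th/(R_th + R_L) = 191.9 / (191.9 + 2500) = 0.07128.
So the output falls by 7.13 %.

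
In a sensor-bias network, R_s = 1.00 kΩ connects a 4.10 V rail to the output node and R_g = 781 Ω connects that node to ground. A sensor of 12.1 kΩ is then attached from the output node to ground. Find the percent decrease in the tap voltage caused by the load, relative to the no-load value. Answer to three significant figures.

3.50 %

The divider's output (Thévenin) resistance is R_s‖R_g = 438.5 Ω.
Fractional drop under load = R_th/(R_th + R_L) = 438.5 / (438.5 + 12100) = 0.03497.
So the output falls by 3.50 %.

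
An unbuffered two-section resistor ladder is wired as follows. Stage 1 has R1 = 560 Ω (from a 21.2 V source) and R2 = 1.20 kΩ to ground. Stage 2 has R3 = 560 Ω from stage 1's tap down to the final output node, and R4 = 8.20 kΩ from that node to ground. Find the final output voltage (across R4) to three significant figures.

V_out ≈ 13.0 V

Stage 2 presents R3+R4 = 8760 Ω as a load on stage 1's tap.
Stage 1's lower leg becomes R2‖(R3+R4) = 1055 Ω, so V_mid = 21.2 × 1055/1615 = 13.85 V.
Stage 2 is itself unloaded: V_out = V_mid × R4/(R3+R4) = 13.85 × 8200/8760 = 13.0 V.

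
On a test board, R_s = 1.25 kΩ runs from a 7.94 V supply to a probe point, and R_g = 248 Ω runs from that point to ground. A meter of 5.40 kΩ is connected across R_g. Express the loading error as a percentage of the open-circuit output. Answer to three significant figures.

The divider's output (Thévenin) resistance is R_s‖R_g = 206.9 Ω.
Fractional drop under load = R_th/(R_th + R_L) = 206.9 / (206.9 + 5400) = 0.03691.
So the output falls by 3.69 %.

3.69 %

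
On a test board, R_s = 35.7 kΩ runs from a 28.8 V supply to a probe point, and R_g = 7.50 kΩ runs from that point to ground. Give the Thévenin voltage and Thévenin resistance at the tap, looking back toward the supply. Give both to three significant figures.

V_th is the open-circuit tap voltage: 28.8 × 7.50/(35.7 + 7.50) = 5.00 V.
With the supply zeroed, R_s and R_g appear in parallel from the tap: R_th = R_s‖R_g = (35.7 × 7.50)/43.20 = 6.20 kΩ.

V_th = 5.00 V, R_th = 6.20 kΩ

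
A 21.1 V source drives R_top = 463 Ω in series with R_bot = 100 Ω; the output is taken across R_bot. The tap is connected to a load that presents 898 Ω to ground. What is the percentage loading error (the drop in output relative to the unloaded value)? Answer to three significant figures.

Unloaded V = 21.1 × 100/563.0 = 3.7478 V.
Loaded: R_bot‖R_L = 89.98 Ω, giving V = 21.1 × 89.98/553.0 = 3.4334 V.
Drop = (3.7478 − 3.4334) / 3.7478 = 8.39 %.

8.39 %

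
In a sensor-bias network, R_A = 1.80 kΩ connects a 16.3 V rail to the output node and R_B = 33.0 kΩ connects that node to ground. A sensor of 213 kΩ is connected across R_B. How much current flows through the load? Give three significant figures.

I_L ≈ 0.0720 mA

R_B‖R_L = 28.57 kΩ; V_out = 16.3 × 28.57/30.37 = 15.33 V.
I_L = V_out / R_L = 15.33 / 213 kΩ = 0.0720 mA.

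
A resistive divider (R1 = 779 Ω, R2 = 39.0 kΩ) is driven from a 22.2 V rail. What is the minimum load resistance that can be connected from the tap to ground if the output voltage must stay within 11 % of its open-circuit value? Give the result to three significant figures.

R_L(min) ≈ 6.18 kΩ

Output resistance R_th = R1‖R2 = (779 × 39000)/39780 = 763.7 Ω.
The fractional drop is R_th/(R_th + R_L); requiring this ≤ 0.110 gives R_L ≥ R_th(1/0.110 − 1) = 763.7 × 8.091 = 6.18 kΩ.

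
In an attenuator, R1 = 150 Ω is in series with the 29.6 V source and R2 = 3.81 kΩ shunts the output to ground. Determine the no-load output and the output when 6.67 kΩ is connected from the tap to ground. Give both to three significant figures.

Unloaded: 28.5 V; loaded: 27.9 V

Open-circuit: V = 29.6 × 3810/(150 + 3810) = 28.5 V.
With the load, R2 becomes R2‖R_L = 2425 Ω, so V = 29.6 × 2425/2575 = 27.9 V.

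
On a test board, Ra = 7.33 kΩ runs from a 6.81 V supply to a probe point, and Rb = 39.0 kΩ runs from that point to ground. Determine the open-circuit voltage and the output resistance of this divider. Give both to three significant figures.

V_th = 5.73 V, R_th = 6.17 kΩ

V_th is the open-circuit tap voltage: 6.81 × 39.0/(7.33 + 39.0) = 5.73 V.
With the supply zeroed, Ra and Rb appear in parallel from the tap: R_th = Ra‖Rb = (7.33 × 39.0)/46.33 = 6.17 kΩ.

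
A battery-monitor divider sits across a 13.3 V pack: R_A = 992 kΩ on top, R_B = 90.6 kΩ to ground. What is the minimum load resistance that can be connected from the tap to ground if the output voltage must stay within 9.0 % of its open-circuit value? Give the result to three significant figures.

R_L(min) ≈ 839 kΩ

Output resistance R_th = R_A‖R_B = (992 × 90.6)/1083 = 83.02 kΩ.
The fractional drop is R_th/(R_th + R_L); requiring this ≤ 0.0900 gives R_L ≥ R_th(1/0.0900 − 1) = 83.02 × 10.11 = 839 kΩ.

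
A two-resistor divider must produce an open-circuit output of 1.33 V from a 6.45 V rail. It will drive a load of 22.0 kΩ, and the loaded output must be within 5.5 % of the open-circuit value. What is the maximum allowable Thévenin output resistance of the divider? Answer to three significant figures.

Loading drop = R_th/(R_th + R_L) ≤ 0.0550, so R_th ≤ R_L · ε/(1−ε) = 22.0 kΩ × 0.0550/0.9450 = 1.28 kΩ.

R_th ≤ 1.28 kΩ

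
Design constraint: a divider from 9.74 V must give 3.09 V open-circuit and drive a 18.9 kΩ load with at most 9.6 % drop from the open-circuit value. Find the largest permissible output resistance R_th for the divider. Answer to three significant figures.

R_th ≤ 2.01 kΩ

Loading drop = R_th/(R_th + R_L) ≤ 0.0960, so R_th ≤ R_L · ε/(1−ε) = 18.9 kΩ × 0.0960/0.9040 = 2.01 kΩ.
(Any R1, R2 with R2/(R1+R2) = 0.317 and R1‖R2 ≤ 2.01 kΩ will meet the spec.)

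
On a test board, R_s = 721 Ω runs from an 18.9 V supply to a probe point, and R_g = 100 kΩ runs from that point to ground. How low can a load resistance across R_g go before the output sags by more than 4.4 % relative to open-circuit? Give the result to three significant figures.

Output resistance R_th = R_s‖R_g = (721 × 100000)/100700 = 715.8 Ω.
The fractional drop is R_th/(R_th + R_L); requiring this ≤ 0.0440 gives R_L ≥ R_th(1/0.0440 − 1) = 715.8 × 21.73 = 15.6 kΩ.

R_L(min) ≈ 15.6 kΩ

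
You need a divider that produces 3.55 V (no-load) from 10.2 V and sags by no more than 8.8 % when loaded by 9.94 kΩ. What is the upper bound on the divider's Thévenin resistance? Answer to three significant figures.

R_th ≤ 959 Ω

Loading drop = R_th/(R_th + R_L) ≤ 0.0880, so R_th ≤ R_L · ε/(1−ε) = 9.94 kΩ × 0.0880/0.9120 = 959 Ω.
(Any R1, R2 with R2/(R1+R2) = 0.348 and R1‖R2 ≤ 959 Ω will meet the spec.)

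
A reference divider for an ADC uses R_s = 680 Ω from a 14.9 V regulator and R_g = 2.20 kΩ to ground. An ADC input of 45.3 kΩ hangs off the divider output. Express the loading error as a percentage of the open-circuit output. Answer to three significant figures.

The divider's output (Thévenin) resistance is R_s‖R_g = 519.4 Ω.
Fractional drop under load = R_th/(R_th + R_L) = 519.4 / (519.4 + 45300) = 0.01134.
So the output falls by 1.13 %.

1.13 %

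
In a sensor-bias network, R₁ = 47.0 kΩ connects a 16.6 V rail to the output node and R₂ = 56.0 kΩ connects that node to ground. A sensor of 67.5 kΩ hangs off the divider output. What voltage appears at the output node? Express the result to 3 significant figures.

V_out ≈ 6.55 V

The load sits in parallel with R₂: R₂‖R_L = (56.0 × 67.5) / (56.0 + 67.5) = 30.61 kΩ.
V_out = 16.6 × 30.61 / (47.0 + 30.61) = 16.6 × 30.61/77.61 = 6.55 V.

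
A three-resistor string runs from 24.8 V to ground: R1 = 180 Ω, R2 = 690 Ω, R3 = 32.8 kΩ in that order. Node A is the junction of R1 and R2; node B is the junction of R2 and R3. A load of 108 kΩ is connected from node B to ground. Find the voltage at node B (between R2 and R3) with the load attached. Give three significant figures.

V ≈ 24.0 V

At node B, R3 is in parallel with the load: R3‖R_L = 25160 Ω.
Below node A the resistance is R2 + (R3‖R_L) = 25850 Ω, so V_A = 24.8 × 25850/26030 = 24.63 V.
Then V_B = V_A × (R3‖R_L)/(R2 + R3‖R_L) = 24.63 × 25160/25850 = 24.0 V.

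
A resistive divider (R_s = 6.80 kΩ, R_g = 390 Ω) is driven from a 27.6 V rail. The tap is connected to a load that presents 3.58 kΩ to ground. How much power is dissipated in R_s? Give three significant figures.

P ≈ 101 mW

Total resistance from the source is R_s + (R_g‖R_L) = 7152 Ω, so I = 27.6/7152 Ω = 3.859 mA.
P = I²·R_s = (3.859 mA)² × 6.80 kΩ = 101 mW.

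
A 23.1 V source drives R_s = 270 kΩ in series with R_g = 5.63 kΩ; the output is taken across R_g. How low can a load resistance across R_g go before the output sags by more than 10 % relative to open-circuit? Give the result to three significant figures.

Output resistance R_th = R_s‖R_g = (270 × 5.63)/275.6 = 5.515 kΩ.
The fractional drop is R_th/(R_th + R_L); requiring this ≤ 0.100 gives R_L ≥ R_th(1/0.100 − 1) = 5.515 × 9.000 = 49.6 kΩ.

R_L(min) ≈ 49.6 kΩ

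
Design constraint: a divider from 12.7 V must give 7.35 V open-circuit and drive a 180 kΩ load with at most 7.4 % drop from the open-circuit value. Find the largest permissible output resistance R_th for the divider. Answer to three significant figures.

R_th ≤ 14.4 kΩ

Loading drop = R_th/(R_th + R_L) ≤ 0.0740, so R_th ≤ R_L · ε/(1−ε) = 180 kΩ × 0.0740/0.9260 = 14.4 kΩ.
(Any R1, R2 with R2/(R1+R2) = 0.579 and R1‖R2 ≤ 14.4 kΩ will meet the spec.)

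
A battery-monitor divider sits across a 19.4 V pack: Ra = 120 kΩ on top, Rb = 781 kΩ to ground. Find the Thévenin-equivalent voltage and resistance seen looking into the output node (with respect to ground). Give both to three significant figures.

V_th = 16.8 V, R_th = 104 kΩ

V_th is the open-circuit tap voltage: 19.4 × 781/(120 + 781) = 16.8 V.
With the supply zeroed, Ra and Rb appear in parallel from the tap: R_th = Ra‖Rb = (120 × 781)/901.0 = 104 kΩ.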